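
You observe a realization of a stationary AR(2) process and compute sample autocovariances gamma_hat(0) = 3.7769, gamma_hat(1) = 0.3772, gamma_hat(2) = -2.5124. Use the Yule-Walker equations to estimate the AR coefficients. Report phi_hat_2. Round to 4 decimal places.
\hat\phi_{2} = -0.6820

The Yule-Walker equations for an AR(p) process read, in matrix form,
  Gamma_p phi = r_p,   with   (Gamma_p)_{ij} = gamma(|i - j|),
                       (r_p)_i = gamma(i),   i,j = 1..p.
Substitute the sample gammas (Toeplitz matrix and right-hand side of size 2):
  Gamma_p = [[3.7769, 0.3772], [0.3772, 3.7769]]
  r_p     = [0.3772, -2.5124]
Written out:
  3.7769 phi_1 + 0.3772 phi_2 = 0.3772
  0.3772 phi_1 + 3.7769 phi_2 = -2.5124
Solve by Cramer's rule:
  det = gamma(0)^2 - gamma(1)^2 = (3.7769)^2 - (0.3772)^2 = 14.26497361 - 0.14227984 = 14.12269377
  phi_hat_1 = [gamma(1) gamma(0) - gamma(1) gamma(2)] / det = [(0.3772)(3.7769) - (0.3772)(-2.5124)] / 14.12269377 = 2.37232396 / 14.12269377 = 0.168
  phi_hat_2 = [gamma(0) gamma(2) - gamma(1)^2] / det = [(3.7769)(-2.5124) - (0.3772)^2] / 14.12269377 = -9.6313634 / 14.12269377 = -0.682
So phi_hat = [0.1680, -0.6820].
Therefore phi_hat_2 = -0.6820.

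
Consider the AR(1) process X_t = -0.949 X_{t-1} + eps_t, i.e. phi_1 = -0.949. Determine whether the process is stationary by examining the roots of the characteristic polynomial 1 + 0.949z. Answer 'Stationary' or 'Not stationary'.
\text{Stationary}

The AR(p) characteristic polynomial is P(z) = 1 + 0.949z.
Stationarity requires all roots to lie outside the unit circle, i.e. |z| > 1 for every root.
This is linear in z: 1 + (0.949) z = 0  =>  z = -1/(0.949) = -1.053741,  |z| = 1.053741.
Moduli of all roots: 1.0537.
All moduli strictly greater than 1? Yes.
Verdict: Stationary.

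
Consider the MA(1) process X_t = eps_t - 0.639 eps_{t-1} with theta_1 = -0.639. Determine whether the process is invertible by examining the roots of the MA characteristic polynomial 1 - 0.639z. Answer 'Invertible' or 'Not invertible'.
\text{Invertible}

The MA(q) characteristic polynomial is P(z) = 1 - 0.639z.
Invertibility requires all roots to lie outside the unit circle, i.e. |z| > 1 for every root.
This is linear in z: 1 + (-0.639) z = 0  =>  z = -1/(-0.639) = 1.564945,  |z| = 1.564945.
Moduli of all roots: 1.5649.
All moduli strictly greater than 1? Yes.
Verdict: Invertible.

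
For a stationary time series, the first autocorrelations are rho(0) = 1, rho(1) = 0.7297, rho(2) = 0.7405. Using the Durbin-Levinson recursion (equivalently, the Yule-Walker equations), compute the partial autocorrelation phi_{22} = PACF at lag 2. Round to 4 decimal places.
\phi_{22} = 0.4450

The PACF at lag k is phi_{kk}, the last component of the solution
to the Yule-Walker system G_k phi = r_k where
  (G_k)_{ij} = rho(|i - j|), (r_k)_i = rho(i), i,j = 1..k.
Equivalently, Durbin-Levinson gives phi_{kk} iteratively:
  phi_{11} = rho(1)
  phi_{kk} = [rho(k) - sum_{j=1..k-1} phi_{k-1,j} rho(k-j)]
            / [1 - sum_{j=1..k-1} phi_{k-1,j} rho(j)],
  phi_{k,j} = phi_{k-1,j} - phi_{kk} phi_{k-1,k-j},  j = 1..k-1.
Step k = 1:
  phi_11 = rho(1) = 0.7297.
Step k = 2:
  phi_22 = [rho(2) - phi_11 rho(1)] / [1 - phi_11 rho(1)] = [0.7405 - (0.7297)(0.7297)] / [1 - (0.7297)(0.7297)]
         = 0.20803791 / 0.46753791 = 0.445.
Therefore phi_{22} = 0.4450.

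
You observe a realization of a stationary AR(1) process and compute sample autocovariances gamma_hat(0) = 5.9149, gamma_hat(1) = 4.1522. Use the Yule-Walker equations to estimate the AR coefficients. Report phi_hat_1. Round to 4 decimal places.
\hat\phi_{1} = 0.7020

The Yule-Walker equations for an AR(p) process read, in matrix form,
  Gamma_p phi = r_p,   with   (Gamma_p)_{ij} = gamma(|i - j|),
                       (r_p)_i = gamma(i),   i,j = 1..p.
Substitute the sample gammas (Toeplitz matrix and right-hand side of size 1):
  Gamma_p = [[5.9149]]
  r_p     = [4.1522]
With p = 1 this is the single equation gamma(0) phi_1 = gamma(1):
  phi_hat_1 = gamma(1) / gamma(0) = 4.1522 / 5.9149 = 0.7020.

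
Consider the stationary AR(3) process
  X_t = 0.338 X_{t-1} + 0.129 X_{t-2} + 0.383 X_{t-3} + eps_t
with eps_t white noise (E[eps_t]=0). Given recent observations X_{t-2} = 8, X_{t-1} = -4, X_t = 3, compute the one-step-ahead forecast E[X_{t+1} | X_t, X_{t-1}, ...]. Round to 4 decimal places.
E[X_{t+1} \mid \mathcal F_t] = 3.5620

For an AR(p) model X_t = c + sum_i phi_i X_{t-i} + eps_t, the
one-step-ahead conditional mean is
  E[X_{t+1} | X_t, ...] = c + sum_i phi_i X_{t+1-i}.
Substitute known values:
  E[X_{t+1} | ...] = (0.338) * (3) + (0.129) * (-4) + (0.383) * (8)
                   = 3.5620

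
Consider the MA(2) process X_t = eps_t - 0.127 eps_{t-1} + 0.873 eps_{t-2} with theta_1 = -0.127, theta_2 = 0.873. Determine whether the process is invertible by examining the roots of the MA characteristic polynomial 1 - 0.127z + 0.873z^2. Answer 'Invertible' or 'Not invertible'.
\text{Invertible}

The MA(q) characteristic polynomial is P(z) = 1 - 0.127z + 0.873z^2.
Invertibility requires all roots to lie outside the unit circle, i.e. |z| > 1 for every root.
Set 1 + (-0.127) z + (0.873) z^2 = 0, i.e. a z^2 + b z + c = 0 with a = 0.873, b = -0.127, c = 1.
Discriminant D = b^2 - 4ac = (-0.127)^2 - 4*(0.873)*1 = 0.016129 - (3.492) = -3.475871.
D < 0, so the roots are the complex-conjugate pair z = (-b +/- i sqrt(-D)) / (2a) = 0.0727 +/- 1.0678i.
For a conjugate pair |z|^2 = z * conj(z) = (product of roots) = c/a = 1/(0.873) = 1.145475, so |z| = sqrt(1.145475) = 1.0703 for both roots.
Moduli of all roots: 1.0703, 1.0703.
All moduli strictly greater than 1? Yes.
Verdict: Invertible.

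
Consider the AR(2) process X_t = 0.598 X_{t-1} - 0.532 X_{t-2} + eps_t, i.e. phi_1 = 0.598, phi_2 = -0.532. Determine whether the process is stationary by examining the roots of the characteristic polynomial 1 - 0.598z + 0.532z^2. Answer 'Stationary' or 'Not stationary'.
\text{Stationary}

The AR(p) characteristic polynomial is P(z) = 1 - 0.598z + 0.532z^2.
Stationarity requires all roots to lie outside the unit circle, i.e. |z| > 1 for every root.
Set 1 + (-0.598) z + (0.532) z^2 = 0, i.e. a z^2 + b z + c = 0 with a = 0.532, b = -0.598, c = 1.
Discriminant D = b^2 - 4ac = (-0.598)^2 - 4*(0.532)*1 = 0.357604 - (2.128) = -1.770396.
D < 0, so the roots are the complex-conjugate pair z = (-b +/- i sqrt(-D)) / (2a) = 0.562 +/- 1.2505i.
For a conjugate pair |z|^2 = z * conj(z) = (product of roots) = c/a = 1/(0.532) = 1.879699, so |z| = sqrt(1.879699) = 1.371 for both roots.
Moduli of all roots: 1.3710, 1.3710.
All moduli strictly greater than 1? Yes.
Verdict: Stationary.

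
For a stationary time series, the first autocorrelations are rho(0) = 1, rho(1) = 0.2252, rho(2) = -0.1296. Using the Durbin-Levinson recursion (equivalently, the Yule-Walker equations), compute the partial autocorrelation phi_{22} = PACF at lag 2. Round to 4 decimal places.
\phi_{22} = -0.1899

The PACF at lag k is phi_{kk}, the last component of the solution
to the Yule-Walker system G_k phi = r_k where
  (G_k)_{ij} = rho(|i - j|), (r_k)_i = rho(i), i,j = 1..k.
Equivalently, Durbin-Levinson gives phi_{kk} iteratively:
  phi_{11} = rho(1)
  phi_{kk} = [rho(k) - sum_{j=1..k-1} phi_{k-1,j} rho(k-j)]
            / [1 - sum_{j=1..k-1} phi_{k-1,j} rho(j)],
  phi_{k,j} = phi_{k-1,j} - phi_{kk} phi_{k-1,k-j},  j = 1..k-1.
Step k = 1:
  phi_11 = rho(1) = 0.2252.
Step k = 2:
  phi_22 = [rho(2) - phi_11 rho(1)] / [1 - phi_11 rho(1)] = [-0.1296 - (0.2252)(0.2252)] / [1 - (0.2252)(0.2252)]
         = -0.18031504 / 0.94928496 = -0.1899.
Therefore phi_{22} = -0.1899.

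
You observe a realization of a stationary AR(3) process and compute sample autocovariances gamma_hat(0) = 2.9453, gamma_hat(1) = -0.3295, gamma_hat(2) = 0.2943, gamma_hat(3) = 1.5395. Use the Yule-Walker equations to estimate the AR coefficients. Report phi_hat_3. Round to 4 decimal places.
\hat\phi_{3} = 0.5540

The Yule-Walker equations for an AR(p) process read, in matrix form,
  Gamma_p phi = r_p,   with   (Gamma_p)_{ij} = gamma(|i - j|),
                       (r_p)_i = gamma(i),   i,j = 1..p.
Substitute the sample gammas (Toeplitz matrix and right-hand side of size 3):
  Gamma_p = [[2.9453, -0.3295, 0.2943], [-0.3295, 2.9453, -0.3295], [0.2943, -0.3295, 2.9453]]
  r_p     = [-0.3295, 0.2943, 1.5395]
Written out (R1..R3):
  (R1) 2.9453 phi_1 - 0.3295 phi_2 + 0.2943 phi_3 = -0.3295
  (R2) -0.3295 phi_1 + 2.9453 phi_2 - 0.3295 phi_3 = 0.2943
  (R3) 0.2943 phi_1 - 0.3295 phi_2 + 2.9453 phi_3 = 1.5395
Gaussian elimination:
  R2 <- R2 - (-0.3295/2.9453) R1 = R2 - (-0.111873) R1:  2.908438 phi_2 - 0.296576 phi_3 = 0.257438
  R3 <- R3 - (0.2943/2.9453) R1 = R3 - (0.099922) R1:  -0.296576 phi_2 + 2.915893 phi_3 = 1.572424
  R3 <- R3 - (-0.296576/2.908438) R2 = R3 - (-0.101971) R2:  2.885651 phi_3 = 1.598675
Back-substitution:
  phi_hat_3 = 1.598675 / 2.885651 = 0.554009
  phi_hat_2 = (0.257438 - (-0.296576)(0.554009)) / 2.908438 = 0.145007
  phi_hat_1 = (-0.3295 - (-0.3295)(0.145007) - (0.2943)(0.554009)) / 2.9453 = -0.151008
So phi_hat = [-0.1510, 0.1450, 0.5540].
Therefore phi_hat_3 = 0.5540.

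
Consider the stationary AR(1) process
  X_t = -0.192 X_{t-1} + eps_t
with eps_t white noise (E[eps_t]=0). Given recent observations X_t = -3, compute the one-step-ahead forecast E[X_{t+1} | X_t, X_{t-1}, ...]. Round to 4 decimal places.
E[X_{t+1} \mid \mathcal F_t] = 0.5760

For an AR(p) model X_t = c + sum_i phi_i X_{t-i} + eps_t, the
one-step-ahead conditional mean is
  E[X_{t+1} | X_t, ...] = c + sum_i phi_i X_{t+1-i}.
Substitute known values:
  E[X_{t+1} | ...] = (-0.192) * (-3)
                   = 0.5760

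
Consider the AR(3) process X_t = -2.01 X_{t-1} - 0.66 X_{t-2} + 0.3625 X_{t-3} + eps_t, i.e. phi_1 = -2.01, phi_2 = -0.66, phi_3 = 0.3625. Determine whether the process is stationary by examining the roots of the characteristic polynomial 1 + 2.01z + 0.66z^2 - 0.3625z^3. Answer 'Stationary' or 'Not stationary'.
\text{Not stationary}

The AR(p) characteristic polynomial is P(z) = 1 + 2.01z + 0.66z^2 - 0.3625z^3.
Stationarity requires all roots to lie outside the unit circle, i.e. |z| > 1 for every root.
Degree 3: look for a simple real root z0 first, then factor out (1 - z/z0) and solve the remaining quadratic.
Testing z0 = -0.8: P(-0.8) = 1 + (2.01)(-0.8) + (0.66)(-0.8)^2 + (-0.3625)(-0.8)^3
  = 1 + (-1.608) + (0.4224) + (0.1856) = 0.  So z_0 = -0.8 is a root, |z_0| = 0.8.
Divide out the factor (1 + 1.25 z) = (1 - z/z0) (since 1/z0 = -1.25):
  P(z) = (1 + 1.25 z)(1 + (0.76) z + (-0.29) z^2)
  [check: z-coef 0.76 - (-1.25) = 2.01; z^2-coef -0.29 - (-1.25)(0.76) = 0.66; z^3-coef -(-1.25)(-0.29) = -0.3625.]
Remaining roots from the quadratic factor 1 + (0.76) z + (-0.29) z^2:
  Set 1 + (0.76) z + (-0.29) z^2 = 0, i.e. a z^2 + b z + c = 0 with a = -0.29, b = 0.76, c = 1.
  Discriminant D = b^2 - 4ac = (0.76)^2 - 4*(-0.29)*1 = 0.5776 - (-1.16) = 1.7376.
  D >= 0, so the roots are real: z = (-b +/- sqrt(D)) / (2a) = (-0.76 +/- 1.318181) / (-0.58).
    z_1 = (-0.76 + 1.318181) / (-0.58) = -0.9624,   |z_1| = 0.9624.
    z_2 = (-0.76 - 1.318181) / (-0.58) = 3.5831,   |z_2| = 3.5831.
Moduli of all roots: 0.8000, 0.9624, 3.5831.
All moduli strictly greater than 1? No.
Verdict: Not stationary.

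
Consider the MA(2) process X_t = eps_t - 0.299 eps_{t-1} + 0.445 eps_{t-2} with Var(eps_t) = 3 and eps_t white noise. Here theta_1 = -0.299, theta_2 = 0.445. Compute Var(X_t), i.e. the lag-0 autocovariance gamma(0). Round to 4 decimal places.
\gamma(0) = 3.8623

For an MA(q) process X_t = eps_t + sum_i theta_i eps_{t-i} with
Var(eps_t) = sigma^2, the variance is
  gamma(0) = sigma^2 * (1 + sum_i theta_i^2).
  sum_i theta_i^2 = (-0.299)^2 + (0.445)^2 = 0.089401 + 0.198025 = 0.287426.
  gamma(0) = 3 * (1 + 0.287426) = 3 * 1.287426 = 3.862278, which rounds to 3.8623.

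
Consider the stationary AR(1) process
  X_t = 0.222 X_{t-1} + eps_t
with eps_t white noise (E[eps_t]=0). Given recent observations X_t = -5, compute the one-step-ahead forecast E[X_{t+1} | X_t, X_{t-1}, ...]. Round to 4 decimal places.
E[X_{t+1} \mid \mathcal F_t] = -1.1100

For an AR(p) model X_t = c + sum_i phi_i X_{t-i} + eps_t, the
one-step-ahead conditional mean is
  E[X_{t+1} | X_t, ...] = c + sum_i phi_i X_{t+1-i}.
Substitute known values:
  E[X_{t+1} | ...] = (0.222) * (-5)
                   = -1.1100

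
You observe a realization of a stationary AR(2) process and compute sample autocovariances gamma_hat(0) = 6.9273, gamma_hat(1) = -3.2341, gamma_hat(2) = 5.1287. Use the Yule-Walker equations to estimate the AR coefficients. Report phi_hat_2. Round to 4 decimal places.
\hat\phi_{2} = 0.6680

The Yule-Walker equations for an AR(p) process read, in matrix form,
  Gamma_p phi = r_p,   with   (Gamma_p)_{ij} = gamma(|i - j|),
                       (r_p)_i = gamma(i),   i,j = 1..p.
Substitute the sample gammas (Toeplitz matrix and right-hand side of size 2):
  Gamma_p = [[6.9273, -3.2341], [-3.2341, 6.9273]]
  r_p     = [-3.2341, 5.1287]
Written out:
  6.9273 phi_1 - 3.2341 phi_2 = -3.2341
  -3.2341 phi_1 + 6.9273 phi_2 = 5.1287
Solve by Cramer's rule:
  det = gamma(0)^2 - gamma(1)^2 = (6.9273)^2 - (-3.2341)^2 = 47.98748529 - 10.45940281 = 37.52808248
  phi_hat_1 = [gamma(1) gamma(0) - gamma(1) gamma(2)] / det = [(-3.2341)(6.9273) - (-3.2341)(5.1287)] / 37.52808248 = -5.81685226 / 37.52808248 = -0.155
  phi_hat_2 = [gamma(0) gamma(2) - gamma(1)^2] / det = [(6.9273)(5.1287) - (-3.2341)^2] / 37.52808248 = 25.0686407 / 37.52808248 = 0.668
So phi_hat = [-0.1550, 0.6680].
Therefore phi_hat_2 = 0.6680.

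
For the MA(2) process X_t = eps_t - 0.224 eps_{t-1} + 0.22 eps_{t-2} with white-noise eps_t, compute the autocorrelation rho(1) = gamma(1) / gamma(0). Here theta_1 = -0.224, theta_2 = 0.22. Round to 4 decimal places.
\rho(1) = -0.2488

For an MA(q) process with theta_0 = 1, the autocovariance is
  gamma(k) = sigma^2 * sum_{i=0..q-k} theta_i * theta_{i+k},
and rho(k) = gamma(k) / gamma(0). Sigma^2 cancels.
  numerator   = (1)*(-0.224) + (-0.224)*(0.22) = -0.27328.
  denominator = (1)^2 + (-0.224)^2 + (0.22)^2 = 1.098576.
  rho(1) = -0.27328 / 1.098576 = -0.2488.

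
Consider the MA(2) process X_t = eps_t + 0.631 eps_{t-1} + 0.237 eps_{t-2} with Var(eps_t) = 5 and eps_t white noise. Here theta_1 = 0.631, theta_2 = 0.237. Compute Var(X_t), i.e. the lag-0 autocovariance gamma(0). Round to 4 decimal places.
\gamma(0) = 7.2717

For an MA(q) process X_t = eps_t + sum_i theta_i eps_{t-i} with
Var(eps_t) = sigma^2, the variance is
  gamma(0) = sigma^2 * (1 + sum_i theta_i^2).
  sum_i theta_i^2 = (0.631)^2 + (0.237)^2 = 0.398161 + 0.056169 = 0.45433.
  gamma(0) = 5 * (1 + 0.45433) = 5 * 1.45433 = 7.27165, which rounds to 7.2717.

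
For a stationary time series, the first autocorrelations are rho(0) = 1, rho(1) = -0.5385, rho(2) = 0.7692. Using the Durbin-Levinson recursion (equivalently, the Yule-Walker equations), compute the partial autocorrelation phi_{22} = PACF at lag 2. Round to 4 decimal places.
\phi_{22} = 0.6749

The PACF at lag k is phi_{kk}, the last component of the solution
to the Yule-Walker system G_k phi = r_k where
  (G_k)_{ij} = rho(|i - j|), (r_k)_i = rho(i), i,j = 1..k.
Equivalently, Durbin-Levinson gives phi_{kk} iteratively:
  phi_{11} = rho(1)
  phi_{kk} = [rho(k) - sum_{j=1..k-1} phi_{k-1,j} rho(k-j)]
            / [1 - sum_{j=1..k-1} phi_{k-1,j} rho(j)],
  phi_{k,j} = phi_{k-1,j} - phi_{kk} phi_{k-1,k-j},  j = 1..k-1.
Step k = 1:
  phi_11 = rho(1) = -0.5385.
Step k = 2:
  phi_22 = [rho(2) - phi_11 rho(1)] / [1 - phi_11 rho(1)] = [0.7692 - (-0.5385)(-0.5385)] / [1 - (-0.5385)(-0.5385)]
         = 0.47921775 / 0.71001775 = 0.6749.
Therefore phi_{22} = 0.6749.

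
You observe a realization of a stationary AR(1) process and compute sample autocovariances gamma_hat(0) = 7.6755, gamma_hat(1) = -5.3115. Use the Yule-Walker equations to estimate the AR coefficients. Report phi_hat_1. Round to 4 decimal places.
\hat\phi_{1} = -0.6920

The Yule-Walker equations for an AR(p) process read, in matrix form,
  Gamma_p phi = r_p,   with   (Gamma_p)_{ij} = gamma(|i - j|),
                       (r_p)_i = gamma(i),   i,j = 1..p.
Substitute the sample gammas (Toeplitz matrix and right-hand side of size 1):
  Gamma_p = [[7.6755]]
  r_p     = [-5.3115]
With p = 1 this is the single equation gamma(0) phi_1 = gamma(1):
  phi_hat_1 = gamma(1) / gamma(0) = -5.3115 / 7.6755 = -0.6920.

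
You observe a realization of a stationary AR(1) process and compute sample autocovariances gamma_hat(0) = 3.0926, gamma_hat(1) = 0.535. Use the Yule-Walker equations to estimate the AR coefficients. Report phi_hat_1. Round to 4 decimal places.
\hat\phi_{1} = 0.1730

The Yule-Walker equations for an AR(p) process read, in matrix form,
  Gamma_p phi = r_p,   with   (Gamma_p)_{ij} = gamma(|i - j|),
                       (r_p)_i = gamma(i),   i,j = 1..p.
Substitute the sample gammas (Toeplitz matrix and right-hand side of size 1):
  Gamma_p = [[3.0926]]
  r_p     = [0.535]
With p = 1 this is the single equation gamma(0) phi_1 = gamma(1):
  phi_hat_1 = gamma(1) / gamma(0) = 0.535 / 3.0926 = 0.1730.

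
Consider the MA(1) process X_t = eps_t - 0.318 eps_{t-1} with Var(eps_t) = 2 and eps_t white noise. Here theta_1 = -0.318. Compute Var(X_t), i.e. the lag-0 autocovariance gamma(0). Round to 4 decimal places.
\gamma(0) = 2.2022

For an MA(q) process X_t = eps_t + sum_i theta_i eps_{t-i} with
Var(eps_t) = sigma^2, the variance is
  gamma(0) = sigma^2 * (1 + sum_i theta_i^2).
  sum_i theta_i^2 = (-0.318)^2 = 0.101124.
  gamma(0) = 2 * (1 + 0.101124) = 2 * 1.101124 = 2.202248, which rounds to 2.2022.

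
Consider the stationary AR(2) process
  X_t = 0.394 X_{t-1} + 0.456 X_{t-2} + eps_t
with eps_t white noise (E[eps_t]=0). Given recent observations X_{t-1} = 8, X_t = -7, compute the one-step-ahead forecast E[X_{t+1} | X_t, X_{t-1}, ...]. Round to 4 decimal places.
E[X_{t+1} \mid \mathcal F_t] = 0.8900

For an AR(p) model X_t = c + sum_i phi_i X_{t-i} + eps_t, the
one-step-ahead conditional mean is
  E[X_{t+1} | X_t, ...] = c + sum_i phi_i X_{t+1-i}.
Substitute known values:
  E[X_{t+1} | ...] = (0.394) * (-7) + (0.456) * (8)
                   = 0.8900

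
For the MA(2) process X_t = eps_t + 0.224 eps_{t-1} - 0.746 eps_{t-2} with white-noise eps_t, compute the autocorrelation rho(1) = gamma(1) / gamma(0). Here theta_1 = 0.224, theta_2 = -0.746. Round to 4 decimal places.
\rho(1) = 0.0354

For an MA(q) process with theta_0 = 1, the autocovariance is
  gamma(k) = sigma^2 * sum_{i=0..q-k} theta_i * theta_{i+k},
and rho(k) = gamma(k) / gamma(0). Sigma^2 cancels.
  numerator   = (1)*(0.224) + (0.224)*(-0.746) = 0.056896.
  denominator = (1)^2 + (0.224)^2 + (-0.746)^2 = 1.606692.
  rho(1) = 0.056896 / 1.606692 = 0.0354.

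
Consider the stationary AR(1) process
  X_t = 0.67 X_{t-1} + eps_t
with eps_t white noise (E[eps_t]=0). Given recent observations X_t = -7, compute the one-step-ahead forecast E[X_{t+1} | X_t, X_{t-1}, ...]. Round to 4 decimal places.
E[X_{t+1} \mid \mathcal F_t] = -4.6900

For an AR(p) model X_t = c + sum_i phi_i X_{t-i} + eps_t, the
one-step-ahead conditional mean is
  E[X_{t+1} | X_t, ...] = c + sum_i phi_i X_{t+1-i}.
Substitute known values:
  E[X_{t+1} | ...] = (0.67) * (-7)
                   = -4.6900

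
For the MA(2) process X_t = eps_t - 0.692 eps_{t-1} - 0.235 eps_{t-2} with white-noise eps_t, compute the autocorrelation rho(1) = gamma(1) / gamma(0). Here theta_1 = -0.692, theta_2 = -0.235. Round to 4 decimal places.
\rho(1) = -0.3451

For an MA(q) process with theta_0 = 1, the autocovariance is
  gamma(k) = sigma^2 * sum_{i=0..q-k} theta_i * theta_{i+k},
and rho(k) = gamma(k) / gamma(0). Sigma^2 cancels.
  numerator   = (1)*(-0.692) + (-0.692)*(-0.235) = -0.52938.
  denominator = (1)^2 + (-0.692)^2 + (-0.235)^2 = 1.534089.
  rho(1) = -0.52938 / 1.534089 = -0.3451.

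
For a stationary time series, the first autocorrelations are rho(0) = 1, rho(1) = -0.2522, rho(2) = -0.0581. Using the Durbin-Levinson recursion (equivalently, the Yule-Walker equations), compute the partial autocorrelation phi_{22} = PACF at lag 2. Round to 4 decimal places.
\phi_{22} = -0.1300

The PACF at lag k is phi_{kk}, the last component of the solution
to the Yule-Walker system G_k phi = r_k where
  (G_k)_{ij} = rho(|i - j|), (r_k)_i = rho(i), i,j = 1..k.
Equivalently, Durbin-Levinson gives phi_{kk} iteratively:
  phi_{11} = rho(1)
  phi_{kk} = [rho(k) - sum_{j=1..k-1} phi_{k-1,j} rho(k-j)]
            / [1 - sum_{j=1..k-1} phi_{k-1,j} rho(j)],
  phi_{k,j} = phi_{k-1,j} - phi_{kk} phi_{k-1,k-j},  j = 1..k-1.
Step k = 1:
  phi_11 = rho(1) = -0.2522.
Step k = 2:
  phi_22 = [rho(2) - phi_11 rho(1)] / [1 - phi_11 rho(1)] = [-0.0581 - (-0.2522)(-0.2522)] / [1 - (-0.2522)(-0.2522)]
         = -0.12170484 / 0.93639516 = -0.13.
Therefore phi_{22} = -0.1300.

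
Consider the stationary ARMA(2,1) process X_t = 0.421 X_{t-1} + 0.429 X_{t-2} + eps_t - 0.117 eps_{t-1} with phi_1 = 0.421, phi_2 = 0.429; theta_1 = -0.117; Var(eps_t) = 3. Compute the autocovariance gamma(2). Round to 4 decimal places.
\gamma(2) = 4.7517

Multiply the model equation by X_{t-k} and take expectations. With theta_0 = psi_0 = 1 and psi_j the MA(infinity) weights, this gives
  gamma(k) - sum_i phi_i gamma(k-i) = c_k,
  c_k = sigma^2 * sum_{j=k..q} theta_j psi_{j-k}   (c_k = 0 for k > q),
using gamma(-m) = gamma(m).
psi-weights needed (psi_j = theta_j + sum_i phi_i psi_{j-i}):
  psi_1 = theta_1 + phi_1 = -0.117 + (0.421) = 0.304
Right-hand sides:
  c_0 = sigma^2 (1 + theta_1 psi_1) = 3 * (1 + (-0.117)(0.304)) = 3 * 0.964432 = 2.893296
  c_1 = sigma^2 theta_1 = 3 * (-0.117) = -0.351
  c_2 = 0
Equations for k = 0, 1, 2 (AR order 2, c_2 = 0):
  (E0) gamma(0) = phi_1 gamma(1) + phi_2 gamma(2) + c_0
  (E1) gamma(1) = phi_1 gamma(0) + phi_2 gamma(1) + c_1
  (E2) gamma(2) = phi_1 gamma(1) + phi_2 gamma(0)
From (E1): gamma(1) = A gamma(0) + B with
  A = phi_1 / (1 - phi_2) = 0.421 / 0.571 = 0.737303,   B = c_1 / (1 - phi_2) = -0.351 / 0.571 = -0.614711.
Insert (E2) into (E0): gamma(0) (1 - phi_2^2) = phi_1 (1 + phi_2) gamma(1) + c_0.
  phi_1 (1 + phi_2) = (0.421)(1.429) = 0.601609,   1 - phi_2^2 = 0.815959.
Replace gamma(1) by A gamma(0) + B and collect gamma(0):
  gamma(0) [0.815959 - (0.601609)(0.737303)] = (0.601609)(-0.614711) + 2.893296
  gamma(0) * 0.372391 = 2.52348
  gamma(0) = 2.52348 / 0.372391 = 6.776429.
  gamma(1) = A gamma(0) + B = (0.737303)(6.776429) + (-0.614711) = 4.38157.
  gamma(2) = phi_1 gamma(1) + phi_2 gamma(0) = (0.421)(4.38157) + (0.429)(6.776429) = 4.751729.
Therefore gamma(2) = 4.7517 (to 4 decimal places).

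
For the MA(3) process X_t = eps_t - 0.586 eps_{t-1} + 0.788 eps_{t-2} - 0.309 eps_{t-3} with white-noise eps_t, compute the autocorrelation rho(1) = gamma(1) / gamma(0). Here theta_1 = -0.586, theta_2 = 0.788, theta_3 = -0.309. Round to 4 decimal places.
\rho(1) = -0.6269

For an MA(q) process with theta_0 = 1, the autocovariance is
  gamma(k) = sigma^2 * sum_{i=0..q-k} theta_i * theta_{i+k},
and rho(k) = gamma(k) / gamma(0). Sigma^2 cancels.
  numerator   = (1)*(-0.586) + (-0.586)*(0.788) + (0.788)*(-0.309) = -1.29126.
  denominator = (1)^2 + (-0.586)^2 + (0.788)^2 + (-0.309)^2 = 2.059821.
  rho(1) = -1.29126 / 2.059821 = -0.6269.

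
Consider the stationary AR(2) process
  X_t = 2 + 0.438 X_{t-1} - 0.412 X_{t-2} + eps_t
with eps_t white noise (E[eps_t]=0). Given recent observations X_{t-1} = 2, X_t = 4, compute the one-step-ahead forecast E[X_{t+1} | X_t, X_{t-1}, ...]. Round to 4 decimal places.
E[X_{t+1} \mid \mathcal F_t] = 2.9280

For an AR(p) model X_t = c + sum_i phi_i X_{t-i} + eps_t, the
one-step-ahead conditional mean is
  E[X_{t+1} | X_t, ...] = c + sum_i phi_i X_{t+1-i}.
Substitute known values:
  E[X_{t+1} | ...] = 2 + (0.438) * (4) + (-0.412) * (2)
                   = 2.9280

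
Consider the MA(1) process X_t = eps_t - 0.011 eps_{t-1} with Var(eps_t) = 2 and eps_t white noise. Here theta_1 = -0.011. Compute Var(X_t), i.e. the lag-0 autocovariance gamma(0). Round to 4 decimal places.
\gamma(0) = 2.0002

For an MA(q) process X_t = eps_t + sum_i theta_i eps_{t-i} with
Var(eps_t) = sigma^2, the variance is
  gamma(0) = sigma^2 * (1 + sum_i theta_i^2).
  sum_i theta_i^2 = (-0.011)^2 = 0.000121.
  gamma(0) = 2 * (1 + 0.000121) = 2 * 1.000121 = 2.000242, which rounds to 2.0002.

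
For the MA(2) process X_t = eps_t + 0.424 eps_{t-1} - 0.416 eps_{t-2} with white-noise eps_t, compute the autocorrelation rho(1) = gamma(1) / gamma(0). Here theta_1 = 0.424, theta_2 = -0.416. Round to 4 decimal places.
\rho(1) = 0.1830

For an MA(q) process with theta_0 = 1, the autocovariance is
  gamma(k) = sigma^2 * sum_{i=0..q-k} theta_i * theta_{i+k},
and rho(k) = gamma(k) / gamma(0). Sigma^2 cancels.
  numerator   = (1)*(0.424) + (0.424)*(-0.416) = 0.247616.
  denominator = (1)^2 + (0.424)^2 + (-0.416)^2 = 1.352832.
  rho(1) = 0.247616 / 1.352832 = 0.1830.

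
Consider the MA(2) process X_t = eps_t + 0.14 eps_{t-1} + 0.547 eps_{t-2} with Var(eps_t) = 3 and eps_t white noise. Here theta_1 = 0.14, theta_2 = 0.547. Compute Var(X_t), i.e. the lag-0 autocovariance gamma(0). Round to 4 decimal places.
\gamma(0) = 3.9564

For an MA(q) process X_t = eps_t + sum_i theta_i eps_{t-i} with
Var(eps_t) = sigma^2, the variance is
  gamma(0) = sigma^2 * (1 + sum_i theta_i^2).
  sum_i theta_i^2 = (0.14)^2 + (0.547)^2 = 0.0196 + 0.299209 = 0.318809.
  gamma(0) = 3 * (1 + 0.318809) = 3 * 1.318809 = 3.956427, which rounds to 3.9564.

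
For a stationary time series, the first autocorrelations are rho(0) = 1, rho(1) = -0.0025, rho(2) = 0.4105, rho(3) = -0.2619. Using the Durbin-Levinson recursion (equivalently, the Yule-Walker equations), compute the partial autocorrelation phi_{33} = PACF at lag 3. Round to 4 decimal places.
\phi_{33} = -0.3130

The PACF at lag k is phi_{kk}, the last component of the solution
to the Yule-Walker system G_k phi = r_k where
  (G_k)_{ij} = rho(|i - j|), (r_k)_i = rho(i), i,j = 1..k.
Equivalently, Durbin-Levinson gives phi_{kk} iteratively:
  phi_{11} = rho(1)
  phi_{kk} = [rho(k) - sum_{j=1..k-1} phi_{k-1,j} rho(k-j)]
            / [1 - sum_{j=1..k-1} phi_{k-1,j} rho(j)],
  phi_{k,j} = phi_{k-1,j} - phi_{kk} phi_{k-1,k-j},  j = 1..k-1.
Step k = 1:
  phi_11 = rho(1) = -0.0025.
Step k = 2:
  phi_22 = [rho(2) - phi_11 rho(1)] / [1 - phi_11 rho(1)] = [0.4105 - (-0.0025)(-0.0025)] / [1 - (-0.0025)(-0.0025)]
         = 0.41049375 / 0.99999375 = 0.410496.
  Update: phi_21 = phi_11 - phi_22 phi_11 = -0.0025 - (0.410496)(-0.0025) = -0.001474.
Step k = 3:
  phi_33 = [rho(3) - phi_21 rho(2) - phi_22 rho(1)] / [1 - phi_21 rho(1) - phi_22 rho(2)]
    numerator   = -0.2619 - (-0.001474)(0.4105) - (0.410496)(-0.0025) = -0.26026878
    denominator = 1 - (-0.001474)(-0.0025) - (0.410496)(0.4105) = 0.83148758
  phi_33 = -0.26026878 / 0.83148758 = -0.313.
Therefore phi_{33} = -0.3130.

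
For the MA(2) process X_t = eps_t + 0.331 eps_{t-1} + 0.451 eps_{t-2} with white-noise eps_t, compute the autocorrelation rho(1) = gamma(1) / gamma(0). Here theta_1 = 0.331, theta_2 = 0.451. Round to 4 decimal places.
\rho(1) = 0.3658

For an MA(q) process with theta_0 = 1, the autocovariance is
  gamma(k) = sigma^2 * sum_{i=0..q-k} theta_i * theta_{i+k},
and rho(k) = gamma(k) / gamma(0). Sigma^2 cancels.
  numerator   = (1)*(0.331) + (0.331)*(0.451) = 0.480281.
  denominator = (1)^2 + (0.331)^2 + (0.451)^2 = 1.312962.
  rho(1) = 0.480281 / 1.312962 = 0.3658.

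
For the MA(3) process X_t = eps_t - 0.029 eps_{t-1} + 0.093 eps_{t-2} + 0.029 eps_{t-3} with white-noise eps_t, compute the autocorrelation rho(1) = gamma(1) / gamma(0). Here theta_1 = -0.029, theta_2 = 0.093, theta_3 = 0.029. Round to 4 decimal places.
\rho(1) = -0.0287

For an MA(q) process with theta_0 = 1, the autocovariance is
  gamma(k) = sigma^2 * sum_{i=0..q-k} theta_i * theta_{i+k},
and rho(k) = gamma(k) / gamma(0). Sigma^2 cancels.
  numerator   = (1)*(-0.029) + (-0.029)*(0.093) + (0.093)*(0.029) = -0.029.
  denominator = (1)^2 + (-0.029)^2 + (0.093)^2 + (0.029)^2 = 1.010331.
  rho(1) = -0.029 / 1.010331 = -0.0287.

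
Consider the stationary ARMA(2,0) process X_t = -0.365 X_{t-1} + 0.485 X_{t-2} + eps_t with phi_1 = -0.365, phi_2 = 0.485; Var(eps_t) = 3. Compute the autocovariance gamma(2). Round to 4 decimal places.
\gamma(2) = 5.8616

Multiply the model equation by X_{t-k} and take expectations. With theta_0 = psi_0 = 1 and psi_j the MA(infinity) weights, this gives
  gamma(k) - sum_i phi_i gamma(k-i) = c_k,
  c_k = sigma^2 * sum_{j=k..q} theta_j psi_{j-k}   (c_k = 0 for k > q),
using gamma(-m) = gamma(m).
Pure AR (q = 0): c_0 = sigma^2 = 3, c_k = 0 for k >= 1.
Equations for k = 0, 1, 2 (AR order 2, c_2 = 0):
  (E0) gamma(0) = phi_1 gamma(1) + phi_2 gamma(2) + c_0
  (E1) gamma(1) = phi_1 gamma(0) + phi_2 gamma(1) + c_1
  (E2) gamma(2) = phi_1 gamma(1) + phi_2 gamma(0)
From (E1): gamma(1) = A gamma(0) + B with
  A = phi_1 / (1 - phi_2) = -0.365 / 0.515 = -0.708738,   B = c_1 / (1 - phi_2) = 0 / 0.515 = 0.
Insert (E2) into (E0): gamma(0) (1 - phi_2^2) = phi_1 (1 + phi_2) gamma(1) + c_0.
  phi_1 (1 + phi_2) = (-0.365)(1.485) = -0.542025,   1 - phi_2^2 = 0.764775.
Replace gamma(1) by A gamma(0) + B and collect gamma(0):
  gamma(0) [0.764775 - (-0.542025)(-0.708738)] = c_0 = 3
  gamma(0) * 0.380621 = 3
  gamma(0) = 3 / 0.380621 = 7.881849.
  gamma(1) = A gamma(0) = (-0.708738)(7.881849) = -5.586165.
  gamma(2) = phi_1 gamma(1) + phi_2 gamma(0) = (-0.365)(-5.586165) + (0.485)(7.881849) = 5.861647.
Therefore gamma(2) = 5.8616 (to 4 decimal places).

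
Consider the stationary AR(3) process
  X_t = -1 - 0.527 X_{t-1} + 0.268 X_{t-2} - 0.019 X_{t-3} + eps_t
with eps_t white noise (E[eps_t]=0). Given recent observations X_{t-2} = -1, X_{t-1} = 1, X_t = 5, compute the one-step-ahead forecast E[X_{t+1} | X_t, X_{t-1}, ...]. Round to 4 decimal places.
E[X_{t+1} \mid \mathcal F_t] = -3.3480

For an AR(p) model X_t = c + sum_i phi_i X_{t-i} + eps_t, the
one-step-ahead conditional mean is
  E[X_{t+1} | X_t, ...] = c + sum_i phi_i X_{t+1-i}.
Substitute known values:
  E[X_{t+1} | ...] = -1 + (-0.527) * (5) + (0.268) * (1) + (-0.019) * (-1)
                   = -3.3480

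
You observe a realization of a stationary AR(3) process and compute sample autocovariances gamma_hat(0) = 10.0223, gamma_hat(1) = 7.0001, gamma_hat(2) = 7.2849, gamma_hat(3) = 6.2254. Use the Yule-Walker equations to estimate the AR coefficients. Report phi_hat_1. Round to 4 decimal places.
\hat\phi_{1} = 0.3440

The Yule-Walker equations for an AR(p) process read, in matrix form,
  Gamma_p phi = r_p,   with   (Gamma_p)_{ij} = gamma(|i - j|),
                       (r_p)_i = gamma(i),   i,j = 1..p.
Substitute the sample gammas (Toeplitz matrix and right-hand side of size 3):
  Gamma_p = [[10.0223, 7.0001, 7.2849], [7.0001, 10.0223, 7.0001], [7.2849, 7.0001, 10.0223]]
  r_p     = [7.0001, 7.2849, 6.2254]
Written out (R1..R3):
  (R1) 10.0223 phi_1 + 7.0001 phi_2 + 7.2849 phi_3 = 7.0001
  (R2) 7.0001 phi_1 + 10.0223 phi_2 + 7.0001 phi_3 = 7.2849
  (R3) 7.2849 phi_1 + 7.0001 phi_2 + 10.0223 phi_3 = 6.2254
Gaussian elimination:
  R2 <- R2 - (7.0001/10.0223) R1 = R2 - (0.698452) R1:  5.133063 phi_2 + 1.911944 phi_3 = 2.395663
  R3 <- R3 - (7.2849/10.0223) R1 = R3 - (0.726869) R1:  1.911944 phi_2 + 4.727131 phi_3 = 1.137244
  R3 <- R3 - (1.911944/5.133063) R2 = R3 - (0.372476) R2:  4.014978 phi_3 = 0.244916
Back-substitution:
  phi_hat_3 = 0.244916 / 4.014978 = 0.061001
  phi_hat_2 = (2.395663 - (1.911944)(0.061001)) / 5.133063 = 0.443991
  phi_hat_1 = (7.0001 - (7.0001)(0.443991) - (7.2849)(0.061001)) / 10.0223 = 0.344006
So phi_hat = [0.3440, 0.4440, 0.0610].
Therefore phi_hat_1 = 0.3440.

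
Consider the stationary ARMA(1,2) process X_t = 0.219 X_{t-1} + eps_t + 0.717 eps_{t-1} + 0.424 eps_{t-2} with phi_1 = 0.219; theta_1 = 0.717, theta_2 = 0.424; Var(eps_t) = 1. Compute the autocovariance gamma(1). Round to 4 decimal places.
\gamma(1) = 1.6157

Multiply the model equation by X_{t-k} and take expectations. With theta_0 = psi_0 = 1 and psi_j the MA(infinity) weights, this gives
  gamma(k) - sum_i phi_i gamma(k-i) = c_k,
  c_k = sigma^2 * sum_{j=k..q} theta_j psi_{j-k}   (c_k = 0 for k > q),
using gamma(-m) = gamma(m).
psi-weights needed (psi_j = theta_j + sum_i phi_i psi_{j-i}):
  psi_1 = theta_1 + phi_1 = 0.717 + (0.219) = 0.936
  psi_2 = theta_2 + phi_1 psi_1 = 0.424 + (0.219)(0.936) = 0.628984
Right-hand sides:
  c_0 = sigma^2 (1 + theta_1 psi_1 + theta_2 psi_2) = 1 * (1 + (0.717)(0.936) + (0.424)(0.628984)) = 1 * 1.937801 = 1.937801
  c_1 = sigma^2 (theta_1 + theta_2 psi_1) = 1 * (0.717 + (0.424)(0.936)) = 1.113864
  c_2 = sigma^2 theta_2 = 1 * (0.424) = 0.424
Equations for k = 0 and k = 1 (AR order 1):
  gamma(0) = phi_1 gamma(1) + c_0
  gamma(1) = phi_1 gamma(0) + c_1
Substituting the second into the first: gamma(0) (1 - phi_1^2) = c_0 + phi_1 c_1, so
  gamma(0) = (c_0 + phi_1 c_1) / (1 - phi_1^2) = (1.937801 + (0.219)(1.113864)) / (1 - (0.219)^2) = 2.181737 / 0.952039 = 2.291647.
  gamma(1) = phi_1 gamma(0) + c_1 = (0.219)(2.291647) + (1.113864) = 1.615735.
Therefore gamma(1) = 1.6157 (to 4 decimal places).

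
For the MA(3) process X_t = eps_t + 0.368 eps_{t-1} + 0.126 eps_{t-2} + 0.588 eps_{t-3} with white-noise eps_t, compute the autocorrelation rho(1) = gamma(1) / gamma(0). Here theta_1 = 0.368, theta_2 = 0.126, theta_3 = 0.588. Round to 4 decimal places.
\rho(1) = 0.3263

For an MA(q) process with theta_0 = 1, the autocovariance is
  gamma(k) = sigma^2 * sum_{i=0..q-k} theta_i * theta_{i+k},
and rho(k) = gamma(k) / gamma(0). Sigma^2 cancels.
  numerator   = (1)*(0.368) + (0.368)*(0.126) + (0.126)*(0.588) = 0.488456.
  denominator = (1)^2 + (0.368)^2 + (0.126)^2 + (0.588)^2 = 1.497044.
  rho(1) = 0.488456 / 1.497044 = 0.3263.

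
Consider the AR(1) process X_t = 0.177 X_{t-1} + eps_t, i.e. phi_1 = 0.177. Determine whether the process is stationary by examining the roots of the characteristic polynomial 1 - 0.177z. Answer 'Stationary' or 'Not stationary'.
\text{Stationary}

The AR(p) characteristic polynomial is P(z) = 1 - 0.177z.
Stationarity requires all roots to lie outside the unit circle, i.e. |z| > 1 for every root.
This is linear in z: 1 + (-0.177) z = 0  =>  z = -1/(-0.177) = 5.649718,  |z| = 5.649718.
Moduli of all roots: 5.6497.
All moduli strictly greater than 1? Yes.
Verdict: Stationary.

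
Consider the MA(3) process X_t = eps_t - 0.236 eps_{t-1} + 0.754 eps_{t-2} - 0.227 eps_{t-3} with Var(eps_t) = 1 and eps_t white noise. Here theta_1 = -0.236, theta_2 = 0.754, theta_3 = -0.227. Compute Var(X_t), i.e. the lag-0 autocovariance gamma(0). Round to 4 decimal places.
\gamma(0) = 1.6757

For an MA(q) process X_t = eps_t + sum_i theta_i eps_{t-i} with
Var(eps_t) = sigma^2, the variance is
  gamma(0) = sigma^2 * (1 + sum_i theta_i^2).
  sum_i theta_i^2 = (-0.236)^2 + (0.754)^2 + (-0.227)^2 = 0.055696 + 0.568516 + 0.051529 = 0.675741.
  gamma(0) = 1 * (1 + 0.675741) = 1 * 1.675741 = 1.675741, which rounds to 1.6757.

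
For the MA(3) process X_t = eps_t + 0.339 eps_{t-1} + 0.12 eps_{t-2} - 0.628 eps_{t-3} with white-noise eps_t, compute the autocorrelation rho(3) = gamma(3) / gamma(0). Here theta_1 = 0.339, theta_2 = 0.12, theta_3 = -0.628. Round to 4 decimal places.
\rho(3) = -0.4122

For an MA(q) process with theta_0 = 1, the autocovariance is
  gamma(k) = sigma^2 * sum_{i=0..q-k} theta_i * theta_{i+k},
and rho(k) = gamma(k) / gamma(0). Sigma^2 cancels.
  numerator   = (1)*(-0.628) = -0.628.
  denominator = (1)^2 + (0.339)^2 + (0.12)^2 + (-0.628)^2 = 1.523705.
  rho(3) = -0.628 / 1.523705 = -0.4122.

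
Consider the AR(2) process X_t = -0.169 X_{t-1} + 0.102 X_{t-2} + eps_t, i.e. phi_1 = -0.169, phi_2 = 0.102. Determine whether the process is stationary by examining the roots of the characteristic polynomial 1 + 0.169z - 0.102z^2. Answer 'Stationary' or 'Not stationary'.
\text{Stationary}

The AR(p) characteristic polynomial is P(z) = 1 + 0.169z - 0.102z^2.
Stationarity requires all roots to lie outside the unit circle, i.e. |z| > 1 for every root.
Set 1 + (0.169) z + (-0.102) z^2 = 0, i.e. a z^2 + b z + c = 0 with a = -0.102, b = 0.169, c = 1.
Discriminant D = b^2 - 4ac = (0.169)^2 - 4*(-0.102)*1 = 0.028561 - (-0.408) = 0.436561.
D >= 0, so the roots are real: z = (-b +/- sqrt(D)) / (2a) = (-0.169 +/- 0.660728) / (-0.204).
  z_1 = (-0.169 + 0.660728) / (-0.204) = -2.4104,   |z_1| = 2.4104.
  z_2 = (-0.169 - 0.660728) / (-0.204) = 4.0673,   |z_2| = 4.0673.
Moduli of all roots: 2.4104, 4.0673.
All moduli strictly greater than 1? Yes.
Verdict: Stationary.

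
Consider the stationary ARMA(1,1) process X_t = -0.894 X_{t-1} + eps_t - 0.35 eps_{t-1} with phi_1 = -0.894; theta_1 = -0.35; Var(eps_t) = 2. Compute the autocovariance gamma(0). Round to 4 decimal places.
\gamma(0) = 17.4165

Multiply the model equation by X_{t-k} and take expectations. With theta_0 = psi_0 = 1 and psi_j the MA(infinity) weights, this gives
  gamma(k) - sum_i phi_i gamma(k-i) = c_k,
  c_k = sigma^2 * sum_{j=k..q} theta_j psi_{j-k}   (c_k = 0 for k > q),
using gamma(-m) = gamma(m).
psi-weights needed (psi_j = theta_j + sum_i phi_i psi_{j-i}):
  psi_1 = theta_1 + phi_1 = -0.35 + (-0.894) = -1.244
Right-hand sides:
  c_0 = sigma^2 (1 + theta_1 psi_1) = 2 * (1 + (-0.35)(-1.244)) = 2 * 1.4354 = 2.8708
  c_1 = sigma^2 theta_1 = 2 * (-0.35) = -0.7
  c_2 = 0
Equations for k = 0 and k = 1 (AR order 1):
  gamma(0) = phi_1 gamma(1) + c_0
  gamma(1) = phi_1 gamma(0) + c_1
Substituting the second into the first: gamma(0) (1 - phi_1^2) = c_0 + phi_1 c_1, so
  gamma(0) = (c_0 + phi_1 c_1) / (1 - phi_1^2) = (2.8708 + (-0.894)(-0.7)) / (1 - (-0.894)^2) = 3.4966 / 0.200764 = 17.416469.
Therefore gamma(0) = 17.4165 (to 4 decimal places).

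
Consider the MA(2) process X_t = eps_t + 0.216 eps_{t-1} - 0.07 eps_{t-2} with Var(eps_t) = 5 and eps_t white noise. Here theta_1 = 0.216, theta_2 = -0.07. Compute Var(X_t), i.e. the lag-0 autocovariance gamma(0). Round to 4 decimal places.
\gamma(0) = 5.2578

For an MA(q) process X_t = eps_t + sum_i theta_i eps_{t-i} with
Var(eps_t) = sigma^2, the variance is
  gamma(0) = sigma^2 * (1 + sum_i theta_i^2).
  sum_i theta_i^2 = (0.216)^2 + (-0.07)^2 = 0.046656 + 0.0049 = 0.051556.
  gamma(0) = 5 * (1 + 0.051556) = 5 * 1.051556 = 5.25778, which rounds to 5.2578.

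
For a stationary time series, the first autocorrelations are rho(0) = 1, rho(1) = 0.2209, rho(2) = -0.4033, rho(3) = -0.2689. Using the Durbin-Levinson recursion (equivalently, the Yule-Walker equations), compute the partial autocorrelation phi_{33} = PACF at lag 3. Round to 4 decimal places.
\phi_{33} = -0.0441

The PACF at lag k is phi_{kk}, the last component of the solution
to the Yule-Walker system G_k phi = r_k where
  (G_k)_{ij} = rho(|i - j|), (r_k)_i = rho(i), i,j = 1..k.
Equivalently, Durbin-Levinson gives phi_{kk} iteratively:
  phi_{11} = rho(1)
  phi_{kk} = [rho(k) - sum_{j=1..k-1} phi_{k-1,j} rho(k-j)]
            / [1 - sum_{j=1..k-1} phi_{k-1,j} rho(j)],
  phi_{k,j} = phi_{k-1,j} - phi_{kk} phi_{k-1,k-j},  j = 1..k-1.
Step k = 1:
  phi_11 = rho(1) = 0.2209.
Step k = 2:
  phi_22 = [rho(2) - phi_11 rho(1)] / [1 - phi_11 rho(1)] = [-0.4033 - (0.2209)(0.2209)] / [1 - (0.2209)(0.2209)]
         = -0.45209681 / 0.95120319 = -0.475289.
  Update: phi_21 = phi_11 - phi_22 phi_11 = 0.2209 - (-0.475289)(0.2209) = 0.325891.
Step k = 3:
  phi_33 = [rho(3) - phi_21 rho(2) - phi_22 rho(1)] / [1 - phi_21 rho(1) - phi_22 rho(2)]
    numerator   = -0.2689 - (0.325891)(-0.4033) - (-0.475289)(0.2209) = -0.03247655
    denominator = 1 - (0.325891)(0.2209) - (-0.475289)(-0.4033) = 0.73632636
  phi_33 = -0.03247655 / 0.73632636 = -0.0441.
Therefore phi_{33} = -0.0441.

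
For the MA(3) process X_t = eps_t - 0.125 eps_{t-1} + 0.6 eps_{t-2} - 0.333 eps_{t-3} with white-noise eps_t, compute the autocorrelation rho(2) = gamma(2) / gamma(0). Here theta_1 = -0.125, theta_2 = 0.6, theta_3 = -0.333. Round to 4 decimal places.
\rho(2) = 0.4316

For an MA(q) process with theta_0 = 1, the autocovariance is
  gamma(k) = sigma^2 * sum_{i=0..q-k} theta_i * theta_{i+k},
and rho(k) = gamma(k) / gamma(0). Sigma^2 cancels.
  numerator   = (1)*(0.6) + (-0.125)*(-0.333) = 0.641625.
  denominator = (1)^2 + (-0.125)^2 + (0.6)^2 + (-0.333)^2 = 1.486514.
  rho(2) = 0.641625 / 1.486514 = 0.4316.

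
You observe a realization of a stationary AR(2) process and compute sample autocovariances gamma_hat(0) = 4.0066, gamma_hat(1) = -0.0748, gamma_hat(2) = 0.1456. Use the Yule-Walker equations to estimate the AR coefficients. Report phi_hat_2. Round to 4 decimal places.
\hat\phi_{2} = 0.0360

The Yule-Walker equations for an AR(p) process read, in matrix form,
  Gamma_p phi = r_p,   with   (Gamma_p)_{ij} = gamma(|i - j|),
                       (r_p)_i = gamma(i),   i,j = 1..p.
Substitute the sample gammas (Toeplitz matrix and right-hand side of size 2):
  Gamma_p = [[4.0066, -0.0748], [-0.0748, 4.0066]]
  r_p     = [-0.0748, 0.1456]
Written out:
  4.0066 phi_1 - 0.0748 phi_2 = -0.0748
  -0.0748 phi_1 + 4.0066 phi_2 = 0.1456
Solve by Cramer's rule:
  det = gamma(0)^2 - gamma(1)^2 = (4.0066)^2 - (-0.0748)^2 = 16.05284356 - 0.00559504 = 16.04724852
  phi_hat_1 = [gamma(1) gamma(0) - gamma(1) gamma(2)] / det = [(-0.0748)(4.0066) - (-0.0748)(0.1456)] / 16.04724852 = -0.2888028 / 16.04724852 = -0.018
  phi_hat_2 = [gamma(0) gamma(2) - gamma(1)^2] / det = [(4.0066)(0.1456) - (-0.0748)^2] / 16.04724852 = 0.57776592 / 16.04724852 = 0.036
So phi_hat = [-0.0180, 0.0360].
Therefore phi_hat_2 = 0.0360.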